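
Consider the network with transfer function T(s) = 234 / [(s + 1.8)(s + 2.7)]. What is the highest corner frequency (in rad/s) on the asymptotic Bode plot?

Break frequencies occur at each pole and zero magnitude: 1.8 rad/s, 2.7 rad/s.
The highest is 2.7 rad/s.

2.7 rad/s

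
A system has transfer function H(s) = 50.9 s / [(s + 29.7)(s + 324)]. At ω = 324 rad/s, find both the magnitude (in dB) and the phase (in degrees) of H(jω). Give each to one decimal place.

|H| = -19.1 dB, ∠H = -39.8°

|j324| = 324
|j324 + 29.7| = √(324² + 29.7²) = 325.4
|j324 + 324| = √(324² + 324²) = 458.2
|H(j324)| = 50.9 × 324 / (325.4 × 458.2) = 0.11062
20 log₁₀(0.11062) = -19.12 dB
∠(j324) = 90.00°
∠(j324 + 29.7) = arctan(324/29.7) = 84.76°
∠(j324 + 324) = arctan(324/324) = 45.00°
∠H(j324) = 90.00° − (84.76° + 45.00°) = -39.76°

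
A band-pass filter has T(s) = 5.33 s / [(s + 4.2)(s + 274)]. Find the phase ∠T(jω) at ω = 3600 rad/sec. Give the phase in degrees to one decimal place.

-85.6°

∠(j3600) = 90.00°
∠(j3600 + 4.2) = arctan(3600/4.2) = 89.93°
∠(j3600 + 274) = arctan(3600/274) = 85.65°
∠T(j3600) = 90.00° − (89.93° + 85.65°) = -85.58°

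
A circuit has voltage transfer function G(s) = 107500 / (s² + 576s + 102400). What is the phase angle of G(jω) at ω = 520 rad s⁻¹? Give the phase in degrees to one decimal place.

-119.3°

∠[(j520)² + 576(j520) + 102400] = ∠[-1.68e+05 + j2.9952e+05] = 119.29°
∠G(j520) = −119.29° = -119.29°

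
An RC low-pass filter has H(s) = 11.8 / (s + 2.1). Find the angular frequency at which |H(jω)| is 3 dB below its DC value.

For a single-pole low-pass, the −3 dB point is at the pole: ω = 2.1 rad s⁻¹.

2.1 rad s⁻¹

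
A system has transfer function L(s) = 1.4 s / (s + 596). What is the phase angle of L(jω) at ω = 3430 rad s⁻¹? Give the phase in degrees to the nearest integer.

∠(j3430) = 90.00°
∠(j3430 + 596) = arctan(3430/596) = 80.14°
∠L(j3430) = 90.00° − 80.14° = 9.86°

10 deg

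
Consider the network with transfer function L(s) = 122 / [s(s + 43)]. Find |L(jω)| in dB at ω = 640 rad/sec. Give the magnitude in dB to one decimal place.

-70.5 dB

|j640 + 43| = √(640² + 43²) = 641.4
|j640| = 640
|L(j640)| = 122 / (641.4 × 640) = 0.00029718
20 log₁₀(0.00029718) = -70.54 dB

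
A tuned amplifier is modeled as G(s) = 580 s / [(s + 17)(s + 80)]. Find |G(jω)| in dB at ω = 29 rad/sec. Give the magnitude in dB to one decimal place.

|j29| = 29
|j29 + 17| = √(29² + 17²) = 33.62
|j29 + 80| = √(29² + 80²) = 85.09
|G(j29)| = 580 × 29 / (33.62 × 85.09) = 5.8801
20 log₁₀(5.8801) = 15.39 dB

15.4 dB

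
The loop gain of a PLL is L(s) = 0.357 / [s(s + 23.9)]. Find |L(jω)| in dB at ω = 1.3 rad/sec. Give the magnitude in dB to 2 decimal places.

|j1.3 + 23.9| = √(1.3² + 23.9²) = 23.94
|j1.3| = 1.3
|L(j1.3)| = 0.357 / (23.94 × 1.3) = 0.011473
20 log₁₀(0.011473) = -38.806 dB

-38.81 dB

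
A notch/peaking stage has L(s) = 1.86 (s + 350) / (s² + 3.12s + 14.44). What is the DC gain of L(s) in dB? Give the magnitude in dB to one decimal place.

33.1 dB

L(0) = 1.86 × 350 / 14.44 = 45.083
20 log₁₀(45.083) = 33.08 dB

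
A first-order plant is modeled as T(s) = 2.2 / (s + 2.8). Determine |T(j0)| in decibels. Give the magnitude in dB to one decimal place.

T(0) = 2.2 / 2.8 = 0.78571
20 log₁₀(0.78571) = -2.09 dB

-2.1 dB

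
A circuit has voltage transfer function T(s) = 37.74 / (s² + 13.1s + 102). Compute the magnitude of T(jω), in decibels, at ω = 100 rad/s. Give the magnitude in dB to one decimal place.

|(j100)² + 13.1(j100) + 102| = |-9898 + j1310| = 9984
|T(j100)| = 37.74 / 9984 = 0.0037799
20 log₁₀(0.0037799) = -48.45 dB

-48.5 dB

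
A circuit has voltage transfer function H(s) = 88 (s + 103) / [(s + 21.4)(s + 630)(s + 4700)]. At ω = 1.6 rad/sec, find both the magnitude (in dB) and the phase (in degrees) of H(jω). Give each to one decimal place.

|H| = -76.9 dB, ∠H = -3.6°

|j1.6 + 103| = √(1.6² + 103²) = 103
|j1.6 + 21.4| = √(1.6² + 21.4²) = 21.46
|j1.6 + 630| = √(1.6² + 630²) = 630
|j1.6 + 4700| = √(1.6² + 4700²) = 4700
|H(j1.6)| = 88 × 103 / (21.46 × 630 × 4700) = 0.00014266
20 log₁₀(0.00014266) = -76.91 dB
∠(j1.6 + 103) = arctan(1.6/103) = 0.89°
∠(j1.6 + 21.4) = arctan(1.6/21.4) = 4.28°
∠(j1.6 + 630) = arctan(1.6/630) = 0.15°
∠(j1.6 + 4700) = arctan(1.6/4700) = 0.02°
∠H(j1.6) = 0.89° − (4.28° + 0.15° + 0.02°) = -3.55°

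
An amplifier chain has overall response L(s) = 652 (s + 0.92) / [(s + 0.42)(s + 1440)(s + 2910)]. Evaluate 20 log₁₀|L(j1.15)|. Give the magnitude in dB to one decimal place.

|j1.15 + 0.92| = √(1.15² + 0.92²) = 1.473
|j1.15 + 0.42| = √(1.15² + 0.42²) = 1.224
|j1.15 + 1440| = √(1.15² + 1440²) = 1440
|j1.15 + 2910| = √(1.15² + 2910²) = 2910
|L(j1.15)| = 652 × 1.473 / (1.224 × 1440 × 2910) = 0.00018717
20 log₁₀(0.00018717) = -74.56 dB

-74.6 dB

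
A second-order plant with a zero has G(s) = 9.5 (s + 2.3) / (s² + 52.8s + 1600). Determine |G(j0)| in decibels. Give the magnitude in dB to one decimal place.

G(0) = 9.5 × 2.3 / 1600 = 0.013656
20 log₁₀(0.013656) = -37.29 dB

-37.3 dB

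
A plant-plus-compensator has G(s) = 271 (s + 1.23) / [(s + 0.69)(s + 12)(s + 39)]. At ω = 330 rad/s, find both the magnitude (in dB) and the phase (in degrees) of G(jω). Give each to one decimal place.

|G| = -52.1 dB, ∠G = -171.3 deg

|j330 + 1.23| = √(330² + 1.23²) = 330
|j330 + 0.69| = √(330² + 0.69²) = 330
|j330 + 12| = √(330² + 12²) = 330.2
|j330 + 39| = √(330² + 39²) = 332.3
|G(j330)| = 271 × 330 / (330 × 330.2 × 332.3) = 0.0024697
20 log₁₀(0.0024697) = -52.15 dB
∠(j330 + 1.23) = arctan(330/1.23) = 89.79°
∠(j330 + 0.69) = arctan(330/0.69) = 89.88°
∠(j330 + 12) = arctan(330/12) = 87.92°
∠(j330 + 39) = arctan(330/39) = 83.26°
∠G(j330) = 89.79° − (89.88° + 87.92° + 83.26°) = -171.27°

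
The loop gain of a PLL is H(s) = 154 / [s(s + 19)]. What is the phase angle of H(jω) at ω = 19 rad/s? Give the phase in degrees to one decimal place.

∠(j19 + 19) = arctan(19/19) = 45.00°
∠(j19) = 90.00°
∠H(j19) = − (45.00° + 90.00°) = -135.00°

-135.0°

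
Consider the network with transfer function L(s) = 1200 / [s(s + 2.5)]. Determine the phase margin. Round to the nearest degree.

4°

Gain crossover: |L(jω)| = 1 at ω ≈ 34.6 rad/s.
∠L(j34.6) = −90° − arctan(34.6/2.5) ≈ -175.87°
PM = 180° + (-175.87°) = 4.13°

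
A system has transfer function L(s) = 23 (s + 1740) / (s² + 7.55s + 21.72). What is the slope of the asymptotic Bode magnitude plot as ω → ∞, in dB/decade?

-20 dB/decade

With 1 zero and 2 poles, the high-frequency asymptotic slope is 20 × (1 − 2) = -20 dB/decade.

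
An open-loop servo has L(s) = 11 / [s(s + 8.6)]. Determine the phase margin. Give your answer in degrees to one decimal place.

Gain crossover: |L(jω)| = 1 at ω ≈ 1.27 rad/s.
∠L(j1.27) = −90° − arctan(1.27/8.6) ≈ -98.37°
PM = 180° + (-98.37°) = 81.63°

81.6°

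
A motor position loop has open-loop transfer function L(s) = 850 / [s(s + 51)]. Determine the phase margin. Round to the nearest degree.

Gain crossover: |L(jω)| = 1 at ω ≈ 15.9 rad s⁻¹.
∠L(j15.9) = −90° − arctan(15.9/51) ≈ -107.33°
PM = 180° + (-107.33°) = 72.67°

73°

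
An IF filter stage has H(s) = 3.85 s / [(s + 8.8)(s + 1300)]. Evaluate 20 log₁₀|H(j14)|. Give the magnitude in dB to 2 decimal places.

|j14| = 14
|j14 + 8.8| = √(14² + 8.8²) = 16.54
|j14 + 1300| = √(14² + 1300²) = 1300
|H(j14)| = 3.85 × 14 / (16.54 × 1300) = 0.0025072
20 log₁₀(0.0025072) = -52.016 dB

-52.02 dB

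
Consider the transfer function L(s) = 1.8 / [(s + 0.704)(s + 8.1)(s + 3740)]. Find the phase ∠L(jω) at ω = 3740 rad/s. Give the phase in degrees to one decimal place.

-224.9 deg

∠(j3740 + 0.704) = arctan(3740/0.704) = 89.99°
∠(j3740 + 8.1) = arctan(3740/8.1) = 89.88°
∠(j3740 + 3740) = arctan(3740/3740) = 45.00°
∠L(j3740) = − (89.99° + 89.88° + 45.00°) = -224.87°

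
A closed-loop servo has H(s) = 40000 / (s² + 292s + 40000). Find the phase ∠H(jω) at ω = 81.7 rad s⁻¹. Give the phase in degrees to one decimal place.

-35.6°

∠[(j81.7)² + 292(j81.7) + 40000] = ∠[33325 + j23856] = 35.60°
∠H(j81.7) = −35.60° = -35.60°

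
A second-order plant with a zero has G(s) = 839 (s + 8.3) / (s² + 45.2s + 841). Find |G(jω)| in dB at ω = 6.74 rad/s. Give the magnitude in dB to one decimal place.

20.4 dB

|j6.74 + 8.3| = √(6.74² + 8.3²) = 10.69
|(j6.74)² + 45.2(j6.74) + 841| = |795.57 + j304.65| = 851.9
|G(j6.74)| = 839 × 10.69 / 851.9 = 10.53
20 log₁₀(10.53) = 20.45 dB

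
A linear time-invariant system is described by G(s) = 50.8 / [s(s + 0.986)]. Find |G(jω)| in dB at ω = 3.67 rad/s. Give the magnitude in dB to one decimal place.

|j3.67 + 0.986| = √(3.67² + 0.986²) = 3.8
|j3.67| = 3.67
|G(j3.67)| = 50.8 / (3.8 × 3.67) = 3.6425
20 log₁₀(3.6425) = 11.23 dB

11.2 dB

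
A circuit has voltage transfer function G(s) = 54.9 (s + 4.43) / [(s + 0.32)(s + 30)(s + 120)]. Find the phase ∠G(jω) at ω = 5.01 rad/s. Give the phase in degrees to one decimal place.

-49.7°

∠(j5.01 + 4.43) = arctan(5.01/4.43) = 48.52°
∠(j5.01 + 0.32) = arctan(5.01/0.32) = 86.35°
∠(j5.01 + 30) = arctan(5.01/30) = 9.48°
∠(j5.01 + 120) = arctan(5.01/120) = 2.39°
∠G(j5.01) = 48.52° − (86.35° + 9.48° + 2.39°) = -49.70°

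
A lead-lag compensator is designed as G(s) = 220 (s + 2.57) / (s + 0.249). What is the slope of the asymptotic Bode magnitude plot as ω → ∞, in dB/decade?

With 1 zero and 1 pole, the high-frequency asymptotic slope is 20 × (1 − 1) = 0 dB/decade.

0 dB/decade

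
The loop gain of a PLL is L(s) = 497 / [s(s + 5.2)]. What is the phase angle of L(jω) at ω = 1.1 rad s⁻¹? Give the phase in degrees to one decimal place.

-101.9 deg

∠(j1.1 + 5.2) = arctan(1.1/5.2) = 11.94°
∠(j1.1) = 90.00°
∠L(j1.1) = − (11.94° + 90.00°) = -101.94°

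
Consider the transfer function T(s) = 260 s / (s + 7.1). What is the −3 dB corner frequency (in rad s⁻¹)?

7.1 rad s⁻¹

For a single-pole high-pass, the −3 dB point is at the pole: ω = 7.1 rad s⁻¹.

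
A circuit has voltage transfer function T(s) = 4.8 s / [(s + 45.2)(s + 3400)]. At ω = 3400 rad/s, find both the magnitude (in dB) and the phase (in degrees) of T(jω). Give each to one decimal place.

|j3400| = 3400
|j3400 + 45.2| = √(3400² + 45.2²) = 3400
|j3400 + 3400| = √(3400² + 3400²) = 4808
|T(j3400)| = 4.8 × 3400 / (3400 × 4808) = 0.00099818
20 log₁₀(0.00099818) = -60.02 dB
∠(j3400) = 90.00°
∠(j3400 + 45.2) = arctan(3400/45.2) = 89.24°
∠(j3400 + 3400) = arctan(3400/3400) = 45.00°
∠T(j3400) = 90.00° − (89.24° + 45.00°) = -44.24°

|T| = -60.0 dB, ∠T = -44.2°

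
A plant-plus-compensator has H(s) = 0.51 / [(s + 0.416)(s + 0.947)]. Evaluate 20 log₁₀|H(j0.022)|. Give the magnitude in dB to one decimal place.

|j0.022 + 0.416| = √(0.022² + 0.416²) = 0.4166
|j0.022 + 0.947| = √(0.022² + 0.947²) = 0.9473
|H(j0.022)| = 0.51 / (0.4166 × 0.9473) = 1.2924
20 log₁₀(1.2924) = 2.23 dB

2.2 dB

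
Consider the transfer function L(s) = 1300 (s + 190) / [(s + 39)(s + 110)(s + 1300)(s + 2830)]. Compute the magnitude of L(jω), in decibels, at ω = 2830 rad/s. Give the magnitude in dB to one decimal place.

|j2830 + 190| = √(2830² + 190²) = 2836
|j2830 + 39| = √(2830² + 39²) = 2830
|j2830 + 110| = √(2830² + 110²) = 2832
|j2830 + 1300| = √(2830² + 1300²) = 3114
|j2830 + 2830| = √(2830² + 2830²) = 4002
|L(j2830)| = 1300 × 2836 / (2830 × 2832 × 3114 × 4002) = 3.6906e-08
20 log₁₀(3.6906e-08) = -148.66 dB

-148.7 dB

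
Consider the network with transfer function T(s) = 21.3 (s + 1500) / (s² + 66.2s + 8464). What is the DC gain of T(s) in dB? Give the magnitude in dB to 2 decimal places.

T(0) = 21.3 × 1500 / 8464 = 3.7748
20 log₁₀(3.7748) = 11.538 dB

11.54 dB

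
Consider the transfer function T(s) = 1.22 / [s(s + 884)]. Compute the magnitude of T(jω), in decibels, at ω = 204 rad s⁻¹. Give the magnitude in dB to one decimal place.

-103.6 dB

|j204 + 884| = √(204² + 884²) = 907.2
|j204| = 204
|T(j204)| = 1.22 / (907.2 × 204) = 6.5919e-06
20 log₁₀(6.5919e-06) = -103.62 dB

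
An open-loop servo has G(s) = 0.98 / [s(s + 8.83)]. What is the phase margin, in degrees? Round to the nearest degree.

89°

Gain crossover: |G(jω)| = 1 at ω ≈ 0.111 rad s⁻¹.
∠G(j0.111) = −90° − arctan(0.111/8.83) ≈ -90.72°
PM = 180° + (-90.72°) = 89.28°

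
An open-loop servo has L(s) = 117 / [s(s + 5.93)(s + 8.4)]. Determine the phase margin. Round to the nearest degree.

56°

Gain crossover: |L(jω)| = 1 at ω ≈ 2.14 rad s⁻¹.
∠L(j2.14) = −90° − arctan(2.14/5.93) − arctan(2.14/8.4) ≈ -124.15°
PM = 180° + (-124.15°) = 55.85°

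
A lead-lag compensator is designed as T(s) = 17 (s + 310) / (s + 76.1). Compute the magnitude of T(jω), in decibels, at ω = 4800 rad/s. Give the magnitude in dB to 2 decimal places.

24.63 dB

|j4800 + 310| = √(4800² + 310²) = 4810
|j4800 + 76.1| = √(4800² + 76.1²) = 4801
|T(j4800)| = 17 × 4810 / 4801 = 17.033
20 log₁₀(17.033) = 24.626 dB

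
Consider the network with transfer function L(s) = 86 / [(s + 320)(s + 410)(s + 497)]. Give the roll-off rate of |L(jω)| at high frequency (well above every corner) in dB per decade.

-60 dB/decade

With 0 zeros and 3 poles, the high-frequency asymptotic slope is 20 × (0 − 3) = -60 dB/decade.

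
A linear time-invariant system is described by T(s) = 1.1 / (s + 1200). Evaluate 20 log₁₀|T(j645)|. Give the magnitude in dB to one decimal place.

|j645 + 1200| = √(645² + 1200²) = 1362
|T(j645)| = 1.1 / 1362 = 0.00080742
20 log₁₀(0.00080742) = -61.86 dB

-61.9 dB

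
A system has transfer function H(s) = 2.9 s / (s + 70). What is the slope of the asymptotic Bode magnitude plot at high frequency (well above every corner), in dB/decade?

0 dB/decade

With 1 zero and 1 pole, the high-frequency asymptotic slope is 20 × (1 − 1) = 0 dB/decade.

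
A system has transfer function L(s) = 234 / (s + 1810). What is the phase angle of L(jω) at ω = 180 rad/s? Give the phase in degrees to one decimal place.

∠(j180 + 1810) = arctan(180/1810) = 5.68°
∠L(j180) = −5.68° = -5.68°

-5.7°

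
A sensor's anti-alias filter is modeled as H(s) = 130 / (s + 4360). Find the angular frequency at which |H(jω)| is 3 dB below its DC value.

4360 rad/s

For a single-pole low-pass, the −3 dB point is at the pole: ω = 4360 rad/s.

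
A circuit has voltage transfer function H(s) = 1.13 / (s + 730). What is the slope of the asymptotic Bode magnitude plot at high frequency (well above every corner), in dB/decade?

-20 dB/decade

With 0 zeros and 1 pole, the high-frequency asymptotic slope is 20 × (0 − 1) = -20 dB/decade.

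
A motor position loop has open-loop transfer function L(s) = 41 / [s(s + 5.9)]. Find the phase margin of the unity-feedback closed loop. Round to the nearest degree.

49 deg

Gain crossover: |L(jω)| = 1 at ω ≈ 5.21 rad/s.
∠L(j5.21) = −90° − arctan(5.21/5.9) ≈ -131.44°
PM = 180° + (-131.44°) = 48.56°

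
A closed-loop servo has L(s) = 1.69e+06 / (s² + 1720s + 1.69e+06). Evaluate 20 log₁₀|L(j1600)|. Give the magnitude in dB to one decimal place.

-4.6 dB

|(j1600)² + 1720(j1600) + 1.69e+06| = |-8.7e+05 + j2.752e+06| = 2.886e+06
|L(j1600)| = 1.69e+06 / 2.886e+06 = 0.58554
20 log₁₀(0.58554) = -4.65 dB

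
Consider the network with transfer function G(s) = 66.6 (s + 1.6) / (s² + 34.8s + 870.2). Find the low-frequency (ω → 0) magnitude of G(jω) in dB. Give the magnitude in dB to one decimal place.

G(0) = 66.6 × 1.6 / 870.2 = 0.12245
20 log₁₀(0.12245) = -18.24 dB

-18.2 dB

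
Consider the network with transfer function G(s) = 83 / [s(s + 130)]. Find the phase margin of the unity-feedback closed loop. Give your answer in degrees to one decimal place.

Gain crossover: |G(jω)| = 1 at ω ≈ 0.638 rad/s.
∠G(j0.638) = −90° − arctan(0.638/130) ≈ -90.28°
PM = 180° + (-90.28°) = 89.72°

89.7°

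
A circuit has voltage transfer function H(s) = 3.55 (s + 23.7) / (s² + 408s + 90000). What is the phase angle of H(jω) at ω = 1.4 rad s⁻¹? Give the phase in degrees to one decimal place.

∠(j1.4 + 23.7) = arctan(1.4/23.7) = 3.38°
∠[(j1.4)² + 408(j1.4) + 90000] = ∠[89998 + j571.2] = 0.36°
∠H(j1.4) = 3.38° − 0.36° = 3.02°

3.0°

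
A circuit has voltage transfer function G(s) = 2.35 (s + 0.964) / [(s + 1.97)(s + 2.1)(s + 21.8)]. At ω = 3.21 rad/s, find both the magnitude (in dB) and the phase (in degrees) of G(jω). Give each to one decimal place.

|G| = -32.1 dB, ∠G = -50.4°

|j3.21 + 0.964| = √(3.21² + 0.964²) = 3.352
|j3.21 + 1.97| = √(3.21² + 1.97²) = 3.766
|j3.21 + 2.1| = √(3.21² + 2.1²) = 3.836
|j3.21 + 21.8| = √(3.21² + 21.8²) = 22.04
|G(j3.21)| = 2.35 × 3.352 / (3.766 × 3.836 × 22.04) = 0.024742
20 log₁₀(0.024742) = -32.13 dB
∠(j3.21 + 0.964) = arctan(3.21/0.964) = 73.28°
∠(j3.21 + 1.97) = arctan(3.21/1.97) = 58.46°
∠(j3.21 + 2.1) = arctan(3.21/2.1) = 56.81°
∠(j3.21 + 21.8) = arctan(3.21/21.8) = 8.38°
∠G(j3.21) = 73.28° − (58.46° + 56.81° + 8.38°) = -50.36°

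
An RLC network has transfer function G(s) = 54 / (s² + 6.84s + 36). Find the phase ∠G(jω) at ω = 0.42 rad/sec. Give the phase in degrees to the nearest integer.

∠[(j0.42)² + 6.84(j0.42) + 36] = ∠[35.824 + j2.8728] = 4.58°
∠G(j0.42) = −4.58° = -4.58°

-5 deg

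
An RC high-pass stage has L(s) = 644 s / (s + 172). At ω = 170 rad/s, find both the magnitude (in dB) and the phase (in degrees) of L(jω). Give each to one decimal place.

|j170| = 170
|j170 + 172| = √(170² + 172²) = 241.8
|L(j170)| = 644 × 170 / 241.8 = 452.71
20 log₁₀(452.71) = 53.12 dB
∠(j170) = 90.00°
∠(j170 + 172) = arctan(170/172) = 44.66°
∠L(j170) = 90.00° − 44.66° = 45.34°

|L| = 53.1 dB, ∠L = 45.3°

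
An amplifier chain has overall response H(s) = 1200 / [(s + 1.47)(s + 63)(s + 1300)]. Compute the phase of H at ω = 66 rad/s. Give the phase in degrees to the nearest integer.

-138°

∠(j66 + 1.47) = arctan(66/1.47) = 88.72°
∠(j66 + 63) = arctan(66/63) = 46.33°
∠(j66 + 1300) = arctan(66/1300) = 2.91°
∠H(j66) = − (88.72° + 46.33° + 2.91°) = -137.96°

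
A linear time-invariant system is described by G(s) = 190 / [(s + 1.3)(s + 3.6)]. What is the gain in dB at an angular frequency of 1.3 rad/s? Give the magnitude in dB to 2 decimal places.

|j1.3 + 1.3| = √(1.3² + 1.3²) = 1.838
|j1.3 + 3.6| = √(1.3² + 3.6²) = 3.828
|G(j1.3)| = 190 / (1.838 × 3.828) = 27.001
20 log₁₀(27.001) = 28.628 dB

28.63 dB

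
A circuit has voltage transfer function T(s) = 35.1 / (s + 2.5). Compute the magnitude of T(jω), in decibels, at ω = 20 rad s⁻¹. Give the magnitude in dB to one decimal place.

|j20 + 2.5| = √(20² + 2.5²) = 20.16
|T(j20)| = 35.1 / 20.16 = 1.7414
20 log₁₀(1.7414) = 4.82 dB

4.8 dB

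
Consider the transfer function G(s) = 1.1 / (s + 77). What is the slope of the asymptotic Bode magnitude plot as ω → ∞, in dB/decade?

-20 dB/decade

With 0 zeros and 1 pole, the high-frequency asymptotic slope is 20 × (0 − 1) = -20 dB/decade.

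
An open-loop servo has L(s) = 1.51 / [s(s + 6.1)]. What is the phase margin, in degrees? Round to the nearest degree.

88°

Gain crossover: |L(jω)| = 1 at ω ≈ 0.247 rad/s.
∠L(j0.247) = −90° − arctan(0.247/6.1) ≈ -92.32°
PM = 180° + (-92.32°) = 87.68°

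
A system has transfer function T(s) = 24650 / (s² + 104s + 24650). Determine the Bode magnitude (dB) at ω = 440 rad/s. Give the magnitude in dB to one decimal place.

|(j440)² + 104(j440) + 24650| = |-1.6895e+05 + j45760| = 1.75e+05
|T(j440)| = 24650 / 1.75e+05 = 0.14083
20 log₁₀(0.14083) = -17.03 dB

-17.0 dB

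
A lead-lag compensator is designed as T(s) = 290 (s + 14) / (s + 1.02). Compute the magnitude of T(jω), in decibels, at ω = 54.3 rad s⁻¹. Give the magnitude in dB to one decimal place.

|j54.3 + 14| = √(54.3² + 14²) = 56.08
|j54.3 + 1.02| = √(54.3² + 1.02²) = 54.31
|T(j54.3)| = 290 × 56.08 / 54.31 = 299.43
20 log₁₀(299.43) = 49.53 dB

49.5 dB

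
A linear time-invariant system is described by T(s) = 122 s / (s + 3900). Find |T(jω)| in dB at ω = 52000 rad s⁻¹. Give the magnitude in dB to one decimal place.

|j52000| = 5.2e+04
|j52000 + 3900| = √(52000² + 3900²) = 5.215e+04
|T(j52000)| = 122 × 5.2e+04 / 5.215e+04 = 121.66
20 log₁₀(121.66) = 41.70 dB

41.7 dB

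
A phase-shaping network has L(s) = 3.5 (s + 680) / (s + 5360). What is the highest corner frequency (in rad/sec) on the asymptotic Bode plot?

5360 rad/sec

Break frequencies occur at each pole and zero magnitude: 680 rad/sec, 5360 rad/sec.
The highest is 5360 rad/sec.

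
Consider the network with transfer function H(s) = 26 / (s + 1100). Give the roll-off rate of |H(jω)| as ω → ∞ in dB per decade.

With 0 zeros and 1 pole, the high-frequency asymptotic slope is 20 × (0 − 1) = -20 dB/decade.

-20 dB/decade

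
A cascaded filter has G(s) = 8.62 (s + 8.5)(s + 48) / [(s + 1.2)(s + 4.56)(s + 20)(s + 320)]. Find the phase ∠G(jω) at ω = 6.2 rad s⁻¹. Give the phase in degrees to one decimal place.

-107.6 deg

∠(j6.2 + 8.5) = arctan(6.2/8.5) = 36.11°
∠(j6.2 + 48) = arctan(6.2/48) = 7.36°
∠(j6.2 + 1.2) = arctan(6.2/1.2) = 79.05°
∠(j6.2 + 4.56) = arctan(6.2/4.56) = 53.67°
∠(j6.2 + 20) = arctan(6.2/20) = 17.22°
∠(j6.2 + 320) = arctan(6.2/320) = 1.11°
∠G(j6.2) = 36.11° + 7.36° − (79.05° + 53.67° + 17.22° + 1.11°) = -107.58°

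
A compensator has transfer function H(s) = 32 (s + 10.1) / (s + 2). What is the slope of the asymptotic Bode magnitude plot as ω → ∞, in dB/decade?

0 dB/decade

With 1 zero and 1 pole, the high-frequency asymptotic slope is 20 × (1 − 1) = 0 dB/decade.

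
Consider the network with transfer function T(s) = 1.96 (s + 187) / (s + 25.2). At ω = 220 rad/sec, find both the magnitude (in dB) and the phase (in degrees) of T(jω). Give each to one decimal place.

|T| = 8.2 dB, ∠T = -33.8°

|j220 + 187| = √(220² + 187²) = 288.7
|j220 + 25.2| = √(220² + 25.2²) = 221.4
|T(j220)| = 1.96 × 288.7 / 221.4 = 2.5557
20 log₁₀(2.5557) = 8.15 dB
∠(j220 + 187) = arctan(220/187) = 49.64°
∠(j220 + 25.2) = arctan(220/25.2) = 83.47°
∠T(j220) = 49.64° − 83.47° = -33.83°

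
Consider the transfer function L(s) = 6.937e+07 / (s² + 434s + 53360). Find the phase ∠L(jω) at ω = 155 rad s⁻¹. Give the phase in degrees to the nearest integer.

∠[(j155)² + 434(j155) + 53360] = ∠[29335 + j67270] = 66.44°
∠L(j155) = −66.44° = -66.44°

-66°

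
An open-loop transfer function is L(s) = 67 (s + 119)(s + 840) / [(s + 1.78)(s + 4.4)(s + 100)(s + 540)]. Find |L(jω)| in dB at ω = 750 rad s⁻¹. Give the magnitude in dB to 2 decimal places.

|j750 + 119| = √(750² + 119²) = 759.4
|j750 + 840| = √(750² + 840²) = 1126
|j750 + 1.78| = √(750² + 1.78²) = 750
|j750 + 4.4| = √(750² + 4.4²) = 750
|j750 + 100| = √(750² + 100²) = 756.6
|j750 + 540| = √(750² + 540²) = 924.2
|L(j750)| = 67 × 759.4 × 1126 / (750 × 750 × 756.6 × 924.2) = 0.00014566
20 log₁₀(0.00014566) = -76.733 dB

-76.73 dB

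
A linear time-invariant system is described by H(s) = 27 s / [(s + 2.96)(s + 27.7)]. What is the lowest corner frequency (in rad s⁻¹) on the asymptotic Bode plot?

2.96 rad s⁻¹

Break frequencies occur at each pole and zero magnitude: 2.96 rad s⁻¹, 27.7 rad s⁻¹.
The lowest is 2.96 rad s⁻¹.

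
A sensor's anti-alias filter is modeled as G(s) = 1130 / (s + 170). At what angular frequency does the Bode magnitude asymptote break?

The single real pole at s = −170 gives a corner at ω = 170 rad/s.

170 rad/s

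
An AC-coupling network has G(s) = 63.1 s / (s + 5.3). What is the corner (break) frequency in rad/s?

The single real pole at s = −5.3 gives a corner at ω = 5.3 rad/s.

5.3 rad/s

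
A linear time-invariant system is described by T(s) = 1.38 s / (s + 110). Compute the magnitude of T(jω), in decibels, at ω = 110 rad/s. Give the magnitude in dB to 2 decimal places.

|j110| = 110
|j110 + 110| = √(110² + 110²) = 155.6
|T(j110)| = 1.38 × 110 / 155.6 = 0.97581
20 log₁₀(0.97581) = -0.213 dB

-0.21 dB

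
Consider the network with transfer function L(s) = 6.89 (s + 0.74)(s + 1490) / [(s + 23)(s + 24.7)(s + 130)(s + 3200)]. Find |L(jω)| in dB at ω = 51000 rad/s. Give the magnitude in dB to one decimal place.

|j51000 + 0.74| = √(51000² + 0.74²) = 5.1e+04
|j51000 + 1490| = √(51000² + 1490²) = 5.102e+04
|j51000 + 23| = √(51000² + 23²) = 5.1e+04
|j51000 + 24.7| = √(51000² + 24.7²) = 5.1e+04
|j51000 + 130| = √(51000² + 130²) = 5.1e+04
|j51000 + 3200| = √(51000² + 3200²) = 5.11e+04
|L(j51000)| = 6.89 × 5.1e+04 × 5.102e+04 / (5.1e+04 × 5.1e+04 × 5.1e+04 × 5.11e+04) = 2.6449e-09
20 log₁₀(2.6449e-09) = -171.55 dB

-171.6 dB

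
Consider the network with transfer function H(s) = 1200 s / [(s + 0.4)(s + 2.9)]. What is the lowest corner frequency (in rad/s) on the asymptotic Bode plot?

Break frequencies occur at each pole and zero magnitude: 0.4 rad/s, 2.9 rad/s.
The lowest is 0.4 rad/s.

0.4 rad/s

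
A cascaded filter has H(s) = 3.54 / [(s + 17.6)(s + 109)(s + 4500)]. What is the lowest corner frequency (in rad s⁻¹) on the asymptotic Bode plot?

Break frequencies occur at each pole and zero magnitude: 17.6 rad s⁻¹, 109 rad s⁻¹, 4500 rad s⁻¹.
The lowest is 17.6 rad s⁻¹.

17.6 rad s⁻¹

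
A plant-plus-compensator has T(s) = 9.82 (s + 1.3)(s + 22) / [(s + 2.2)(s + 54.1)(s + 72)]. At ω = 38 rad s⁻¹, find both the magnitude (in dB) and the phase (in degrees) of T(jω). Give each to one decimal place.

|j38 + 1.3| = √(38² + 1.3²) = 38.02
|j38 + 22| = √(38² + 22²) = 43.91
|j38 + 2.2| = √(38² + 2.2²) = 38.06
|j38 + 54.1| = √(38² + 54.1²) = 66.11
|j38 + 72| = √(38² + 72²) = 81.41
|T(j38)| = 9.82 × 38.02 × 43.91 / (38.06 × 66.11 × 81.41) = 0.080024
20 log₁₀(0.080024) = -21.94 dB
∠(j38 + 1.3) = arctan(38/1.3) = 88.04°
∠(j38 + 22) = arctan(38/22) = 59.93°
∠(j38 + 2.2) = arctan(38/2.2) = 86.69°
∠(j38 + 54.1) = arctan(38/54.1) = 35.08°
∠(j38 + 72) = arctan(38/72) = 27.82°
∠T(j38) = 88.04° + 59.93° − (86.69° + 35.08° + 27.82°) = -1.62°

|T| = -21.9 dB, ∠T = -1.6°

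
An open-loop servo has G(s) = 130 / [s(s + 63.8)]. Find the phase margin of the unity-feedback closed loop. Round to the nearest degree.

Gain crossover: |G(jω)| = 1 at ω ≈ 2.04 rad/s.
∠G(j2.04) = −90° − arctan(2.04/63.8) ≈ -91.83°
PM = 180° + (-91.83°) = 88.17°

88 deg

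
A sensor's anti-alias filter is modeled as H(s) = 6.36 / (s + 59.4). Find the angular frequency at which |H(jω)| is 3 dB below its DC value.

For a single-pole low-pass, the −3 dB point is at the pole: ω = 59.4 rad s⁻¹.

59.4 rad s⁻¹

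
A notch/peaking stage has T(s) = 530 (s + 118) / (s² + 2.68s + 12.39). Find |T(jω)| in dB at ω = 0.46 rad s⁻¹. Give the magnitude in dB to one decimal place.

74.2 dB

|j0.46 + 118| = √(0.46² + 118²) = 118
|(j0.46)² + 2.68(j0.46) + 12.39| = |12.178 + j1.2328| = 12.24
|T(j0.46)| = 530 × 118 / 12.24 = 5109.2
20 log₁₀(5109.2) = 74.17 dB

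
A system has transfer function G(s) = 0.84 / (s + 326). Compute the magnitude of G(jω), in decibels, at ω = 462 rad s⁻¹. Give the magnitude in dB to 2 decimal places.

|j462 + 326| = √(462² + 326²) = 565.4
|G(j462)| = 0.84 / 565.4 = 0.0014856
20 log₁₀(0.0014856) = -56.562 dB

-56.56 dB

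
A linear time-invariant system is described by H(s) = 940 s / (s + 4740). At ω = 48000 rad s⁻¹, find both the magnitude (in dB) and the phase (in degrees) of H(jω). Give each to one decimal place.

|j48000| = 4.8e+04
|j48000 + 4740| = √(48000² + 4740²) = 4.823e+04
|H(j48000)| = 940 × 4.8e+04 / 4.823e+04 = 935.45
20 log₁₀(935.45) = 59.42 dB
∠(j48000) = 90.00°
∠(j48000 + 4740) = arctan(48000/4740) = 84.36°
∠H(j48000) = 90.00° − 84.36° = 5.64°

|H| = 59.4 dB, ∠H = 5.6°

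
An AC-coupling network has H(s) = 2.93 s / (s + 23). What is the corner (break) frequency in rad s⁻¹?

The single real pole at s = −23 gives a corner at ω = 23 rad s⁻¹.

23 rad s⁻¹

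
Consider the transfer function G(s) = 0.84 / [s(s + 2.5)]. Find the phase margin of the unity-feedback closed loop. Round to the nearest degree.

82°

Gain crossover: |G(jω)| = 1 at ω ≈ 0.333 rad s⁻¹.
∠G(j0.333) = −90° − arctan(0.333/2.5) ≈ -97.59°
PM = 180° + (-97.59°) = 82.41°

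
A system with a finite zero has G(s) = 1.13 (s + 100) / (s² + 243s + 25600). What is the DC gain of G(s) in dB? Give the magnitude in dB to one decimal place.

-47.1 dB

G(0) = 1.13 × 100 / 25600 = 0.0044141
20 log₁₀(0.0044141) = -47.10 dB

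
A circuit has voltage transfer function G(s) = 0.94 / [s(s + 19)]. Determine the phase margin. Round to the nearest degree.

90°

Gain crossover: |G(jω)| = 1 at ω ≈ 0.0495 rad/s.
∠G(j0.0495) = −90° − arctan(0.0495/19) ≈ -90.15°
PM = 180° + (-90.15°) = 89.85°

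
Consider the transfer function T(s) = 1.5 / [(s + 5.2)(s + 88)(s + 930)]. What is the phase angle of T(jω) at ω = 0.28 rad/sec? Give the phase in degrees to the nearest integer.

-3 deg

∠(j0.28 + 5.2) = arctan(0.28/5.2) = 3.08°
∠(j0.28 + 88) = arctan(0.28/88) = 0.18°
∠(j0.28 + 930) = arctan(0.28/930) = 0.02°
∠T(j0.28) = − (3.08° + 0.18° + 0.02°) = -3.28°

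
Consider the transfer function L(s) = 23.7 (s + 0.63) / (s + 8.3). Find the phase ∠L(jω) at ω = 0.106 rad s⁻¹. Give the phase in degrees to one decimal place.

8.8°

∠(j0.106 + 0.63) = arctan(0.106/0.63) = 9.55°
∠(j0.106 + 8.3) = arctan(0.106/8.3) = 0.73°
∠L(j0.106) = 9.55° − 0.73° = 8.82°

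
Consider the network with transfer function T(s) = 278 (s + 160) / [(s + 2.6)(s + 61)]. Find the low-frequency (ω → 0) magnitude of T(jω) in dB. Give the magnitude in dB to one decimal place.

49.0 dB

T(0) = 278 × 160 / (2.6 × 61) = 280.45
20 log₁₀(280.45) = 48.96 dB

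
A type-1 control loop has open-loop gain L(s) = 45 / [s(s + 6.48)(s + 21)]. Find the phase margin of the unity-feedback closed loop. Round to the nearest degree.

Gain crossover: |L(jω)| = 1 at ω ≈ 0.33 rad s⁻¹.
∠L(j0.33) = −90° − arctan(0.33/6.48) − arctan(0.33/21) ≈ -93.82°
PM = 180° + (-93.82°) = 86.18°

86 deg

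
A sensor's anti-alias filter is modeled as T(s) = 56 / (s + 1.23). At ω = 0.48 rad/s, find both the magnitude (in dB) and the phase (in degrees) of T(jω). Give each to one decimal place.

|T| = 32.6 dB, ∠T = -21.3°

|j0.48 + 1.23| = √(0.48² + 1.23²) = 1.32
|T(j0.48)| = 56 / 1.32 = 42.413
20 log₁₀(42.413) = 32.55 dB
∠(j0.48 + 1.23) = arctan(0.48/1.23) = 21.32°
∠T(j0.48) = −21.32° = -21.32°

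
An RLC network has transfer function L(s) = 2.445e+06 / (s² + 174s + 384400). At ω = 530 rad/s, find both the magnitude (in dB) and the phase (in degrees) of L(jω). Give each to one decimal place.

|L| = 24.9 dB, ∠L = -41.7°

|(j530)² + 174(j530) + 384400| = |1.035e+05 + j92220| = 1.386e+05
|L(j530)| = 2.445e+06 / 1.386e+05 = 17.638
20 log₁₀(17.638) = 24.93 dB
∠[(j530)² + 174(j530) + 384400] = ∠[1.035e+05 + j92220] = 41.70°
∠L(j530) = −41.70° = -41.70°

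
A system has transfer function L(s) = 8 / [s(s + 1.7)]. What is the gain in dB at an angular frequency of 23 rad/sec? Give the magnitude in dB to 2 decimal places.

|j23 + 1.7| = √(23² + 1.7²) = 23.06
|j23| = 23
|L(j23)| = 8 / (23.06 × 23) = 0.015082
20 log₁₀(0.015082) = -36.431 dB

-36.43 dB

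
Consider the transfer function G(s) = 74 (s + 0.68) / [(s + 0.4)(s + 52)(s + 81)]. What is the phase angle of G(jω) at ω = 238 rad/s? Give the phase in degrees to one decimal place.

-148.9°

∠(j238 + 0.68) = arctan(238/0.68) = 89.84°
∠(j238 + 0.4) = arctan(238/0.4) = 89.90°
∠(j238 + 52) = arctan(238/52) = 77.68°
∠(j238 + 81) = arctan(238/81) = 71.20°
∠G(j238) = 89.84° − (89.90° + 77.68° + 71.20°) = -148.95°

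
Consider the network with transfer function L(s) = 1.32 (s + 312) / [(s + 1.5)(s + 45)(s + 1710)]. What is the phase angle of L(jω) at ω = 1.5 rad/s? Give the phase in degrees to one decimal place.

-46.7°

∠(j1.5 + 312) = arctan(1.5/312) = 0.28°
∠(j1.5 + 1.5) = arctan(1.5/1.5) = 45.00°
∠(j1.5 + 45) = arctan(1.5/45) = 1.91°
∠(j1.5 + 1710) = arctan(1.5/1710) = 0.05°
∠L(j1.5) = 0.28° − (45.00° + 1.91° + 0.05°) = -46.68°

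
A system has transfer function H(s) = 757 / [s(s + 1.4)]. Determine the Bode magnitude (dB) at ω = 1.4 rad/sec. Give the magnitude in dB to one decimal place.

|j1.4 + 1.4| = √(1.4² + 1.4²) = 1.98
|j1.4| = 1.4
|H(j1.4)| = 757 / (1.98 × 1.4) = 273.1
20 log₁₀(273.1) = 48.73 dB

48.7 dB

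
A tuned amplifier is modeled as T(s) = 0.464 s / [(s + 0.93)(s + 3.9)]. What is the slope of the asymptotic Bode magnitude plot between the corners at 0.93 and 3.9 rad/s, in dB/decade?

0 dB/decade

In this band the factors already past their corner are: 1 differentiator zero, pole at 0.93; net slope = 0 dB/decade.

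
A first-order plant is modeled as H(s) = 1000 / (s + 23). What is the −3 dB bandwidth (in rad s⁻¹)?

23 rad s⁻¹

For a single-pole low-pass, the −3 dB point is at the pole: ω = 23 rad s⁻¹.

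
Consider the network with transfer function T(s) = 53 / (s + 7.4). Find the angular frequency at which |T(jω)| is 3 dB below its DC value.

7.4 rad/sec

For a single-pole low-pass, the −3 dB point is at the pole: ω = 7.4 rad/sec.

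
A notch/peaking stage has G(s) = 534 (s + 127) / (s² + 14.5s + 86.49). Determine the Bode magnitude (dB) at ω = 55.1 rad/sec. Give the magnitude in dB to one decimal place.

|j55.1 + 127| = √(55.1² + 127²) = 138.4
|(j55.1)² + 14.5(j55.1) + 86.49| = |-2949.5 + j798.95| = 3056
|G(j55.1)| = 534 × 138.4 / 3056 = 24.192
20 log₁₀(24.192) = 27.67 dB

27.7 dB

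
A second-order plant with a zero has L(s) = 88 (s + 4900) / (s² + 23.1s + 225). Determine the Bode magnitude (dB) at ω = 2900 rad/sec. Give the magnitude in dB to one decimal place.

-24.5 dB

|j2900 + 4900| = √(2900² + 4900²) = 5694
|(j2900)² + 23.1(j2900) + 225| = |-8.4098e+06 + j66990| = 8.41e+06
|L(j2900)| = 88 × 5694 / 8.41e+06 = 0.059579
20 log₁₀(0.059579) = -24.50 dB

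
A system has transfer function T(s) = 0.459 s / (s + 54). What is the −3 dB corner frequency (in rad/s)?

For a single-pole high-pass, the −3 dB point is at the pole: ω = 54 rad/s.

54 rad/s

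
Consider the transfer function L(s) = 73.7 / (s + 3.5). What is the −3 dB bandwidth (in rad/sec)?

3.5 rad/sec

For a single-pole low-pass, the −3 dB point is at the pole: ω = 3.5 rad/sec.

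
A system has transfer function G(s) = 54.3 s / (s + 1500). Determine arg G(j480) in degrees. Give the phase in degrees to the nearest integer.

∠(j480) = 90.00°
∠(j480 + 1500) = arctan(480/1500) = 17.74°
∠G(j480) = 90.00° − 17.74° = 72.26°

72°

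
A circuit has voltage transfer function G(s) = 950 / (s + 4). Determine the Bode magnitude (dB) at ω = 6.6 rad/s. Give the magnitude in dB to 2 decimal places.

41.80 dB

|j6.6 + 4| = √(6.6² + 4²) = 7.718
|G(j6.6)| = 950 / 7.718 = 123.1
20 log₁₀(123.1) = 41.805 dB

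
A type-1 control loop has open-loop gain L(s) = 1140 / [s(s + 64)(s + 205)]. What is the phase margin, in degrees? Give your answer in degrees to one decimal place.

89.9°

Gain crossover: |L(jω)| = 1 at ω ≈ 0.0869 rad s⁻¹.
∠L(j0.0869) = −90° − arctan(0.0869/64) − arctan(0.0869/205) ≈ -90.10°
PM = 180° + (-90.10°) = 89.90°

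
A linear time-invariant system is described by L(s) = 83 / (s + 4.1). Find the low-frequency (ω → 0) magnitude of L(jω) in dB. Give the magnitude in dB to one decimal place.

L(0) = 83 / 4.1 = 20.244
20 log₁₀(20.244) = 26.13 dB

26.1 dB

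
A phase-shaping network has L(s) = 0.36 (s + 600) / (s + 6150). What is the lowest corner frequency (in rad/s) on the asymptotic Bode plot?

Break frequencies occur at each pole and zero magnitude: 600 rad/s, 6150 rad/s.
The lowest is 600 rad/s.

600 rad/s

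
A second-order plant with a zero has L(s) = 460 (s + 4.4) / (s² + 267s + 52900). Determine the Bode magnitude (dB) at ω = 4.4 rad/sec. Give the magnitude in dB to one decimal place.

-25.3 dB

|j4.4 + 4.4| = √(4.4² + 4.4²) = 6.223
|(j4.4)² + 267(j4.4) + 52900| = |52881 + j1174.8| = 5.289e+04
|L(j4.4)| = 460 × 6.223 / 5.289e+04 = 0.054115
20 log₁₀(0.054115) = -25.33 dB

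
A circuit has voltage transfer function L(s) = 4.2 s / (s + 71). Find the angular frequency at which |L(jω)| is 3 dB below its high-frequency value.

71 rad/sec

For a single-pole high-pass, the −3 dB point is at the pole: ω = 71 rad/sec.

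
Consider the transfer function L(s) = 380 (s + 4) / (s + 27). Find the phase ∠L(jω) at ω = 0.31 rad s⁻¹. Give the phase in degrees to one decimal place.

∠(j0.31 + 4) = arctan(0.31/4) = 4.43°
∠(j0.31 + 27) = arctan(0.31/27) = 0.66°
∠L(j0.31) = 4.43° − 0.66° = 3.77°

3.8°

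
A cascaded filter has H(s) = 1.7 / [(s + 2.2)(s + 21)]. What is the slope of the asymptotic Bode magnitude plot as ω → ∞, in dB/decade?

-40 dB/decade

With 0 zeros and 2 poles, the high-frequency asymptotic slope is 20 × (0 − 2) = -40 dB/decade.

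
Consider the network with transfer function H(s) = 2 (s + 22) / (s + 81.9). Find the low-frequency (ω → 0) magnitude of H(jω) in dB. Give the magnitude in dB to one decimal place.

H(0) = 2 × 22 / 81.9 = 0.53724
20 log₁₀(0.53724) = -5.40 dB

-5.4 dB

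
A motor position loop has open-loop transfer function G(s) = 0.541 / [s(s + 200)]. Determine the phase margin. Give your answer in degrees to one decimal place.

Gain crossover: |G(jω)| = 1 at ω ≈ 0.0027 rad/s.
∠G(j0.0027) = −90° − arctan(0.0027/200) ≈ -90.00°
PM = 180° + (-90.00°) = 90.00°

90.0°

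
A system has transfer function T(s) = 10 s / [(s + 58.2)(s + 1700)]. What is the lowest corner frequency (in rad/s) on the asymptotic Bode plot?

Break frequencies occur at each pole and zero magnitude: 58.2 rad/s, 1700 rad/s.
The lowest is 58.2 rad/s.

58.2 rad/s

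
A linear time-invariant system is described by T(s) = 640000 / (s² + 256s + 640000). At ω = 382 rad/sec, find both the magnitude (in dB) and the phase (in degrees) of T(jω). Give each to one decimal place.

|T| = 2.1 dB, ∠T = -11.2°

|(j382)² + 256(j382) + 640000| = |4.9408e+05 + j97792| = 5.037e+05
|T(j382)| = 640000 / 5.037e+05 = 1.2707
20 log₁₀(1.2707) = 2.08 dB
∠[(j382)² + 256(j382) + 640000] = ∠[4.9408e+05 + j97792] = 11.20°
∠T(j382) = −11.20° = -11.20°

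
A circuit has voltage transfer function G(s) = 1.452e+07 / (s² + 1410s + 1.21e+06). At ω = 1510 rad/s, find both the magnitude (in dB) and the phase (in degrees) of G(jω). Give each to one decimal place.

|(j1510)² + 1410(j1510) + 1.21e+06| = |-1.0701e+06 + j2.1291e+06| = 2.383e+06
|G(j1510)| = 1.452e+07 / 2.383e+06 = 6.0934
20 log₁₀(6.0934) = 15.70 dB
∠[(j1510)² + 1410(j1510) + 1.21e+06] = ∠[-1.0701e+06 + j2.1291e+06] = 116.68°
∠G(j1510) = −116.68° = -116.68°

|G| = 15.7 dB, ∠G = -116.7°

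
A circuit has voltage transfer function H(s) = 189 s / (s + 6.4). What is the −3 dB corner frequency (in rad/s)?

For a single-pole high-pass, the −3 dB point is at the pole: ω = 6.4 rad/s.

6.4 rad/s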